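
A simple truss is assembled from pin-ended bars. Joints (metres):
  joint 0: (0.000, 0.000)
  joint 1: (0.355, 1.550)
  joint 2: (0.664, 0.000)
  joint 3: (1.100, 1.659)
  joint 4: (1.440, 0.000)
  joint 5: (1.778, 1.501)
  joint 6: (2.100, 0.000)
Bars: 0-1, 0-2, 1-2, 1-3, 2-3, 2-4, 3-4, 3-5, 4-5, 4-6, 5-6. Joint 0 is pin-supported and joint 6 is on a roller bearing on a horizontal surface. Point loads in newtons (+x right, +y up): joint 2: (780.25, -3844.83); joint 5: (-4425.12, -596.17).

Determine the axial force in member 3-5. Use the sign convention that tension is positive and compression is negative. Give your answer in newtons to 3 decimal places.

-3567.390

N=7 nodes, M=11 members, R=3 reactions → 2N=14, M+R=14
member 0 (0-1): L=1.5901, (cx,cy)=(0.2233,0.9748)
member 1 (0-2): L=0.6640, (cx,cy)=(1.0000,0.0000)
member 2 (1-2): L=1.5805, (cx,cy)=(0.1955,-0.9807)
member 3 (1-3): L=0.7529, (cx,cy)=(0.9895,0.1448)
member 4 (2-3): L=1.7153, (cx,cy)=(0.2542,0.9672)
member 5 (2-4): L=0.7760, (cx,cy)=(1.0000,0.0000)
member 6 (3-4): L=1.6935, (cx,cy)=(0.2008,-0.9796)
member 7 (3-5): L=0.6962, (cx,cy)=(0.9739,-0.2270)
member 8 (4-5): L=1.5386, (cx,cy)=(0.2197,0.9756)
member 9 (4-6): L=0.6600, (cx,cy)=(1.0000,0.0000)
member 10 (5-6): L=1.5351, (cx,cy)=(0.2098,-0.9778)
solve A·x = −loads:
  F[0-1] = -6035.7896 N (compression)
  F[0-2] = -2297.3699 N (compression)
  F[1-2] = +5633.8679 N (tension)
  F[1-3] = -2475.0376 N (compression)
  F[2-3] = -1737.3761 N (compression)
  F[2-4] = -1534.5531 N (compression)
  F[3-4] = +2907.4666 N (tension)
  F[3-5] = -3567.3903 N (compression)
  F[4-5] = -2919.5873 N (compression)
  F[4-6] = -309.4399 N (compression)
  F[5-6] = +1475.2691 N (tension)
  Rx@0 = +3644.8700 N
  Ry@0 = +5883.4513 N
  Ry@6 = -1442.4513 N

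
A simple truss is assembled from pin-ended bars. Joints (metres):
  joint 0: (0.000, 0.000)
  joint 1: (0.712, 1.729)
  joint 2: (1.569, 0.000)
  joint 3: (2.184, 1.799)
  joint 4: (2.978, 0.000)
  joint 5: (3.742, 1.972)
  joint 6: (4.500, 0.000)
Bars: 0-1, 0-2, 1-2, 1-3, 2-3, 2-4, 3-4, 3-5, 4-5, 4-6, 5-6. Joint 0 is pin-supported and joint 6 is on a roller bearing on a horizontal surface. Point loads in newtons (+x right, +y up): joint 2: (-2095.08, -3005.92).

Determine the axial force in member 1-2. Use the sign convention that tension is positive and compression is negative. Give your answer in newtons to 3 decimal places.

2093.038

N=7 nodes, M=11 members, R=3 reactions → 2N=14, M+R=14
member 0 (0-1): L=1.8699, (cx,cy)=(0.3808,0.9247)
member 1 (0-2): L=1.5690, (cx,cy)=(1.0000,0.0000)
member 2 (1-2): L=1.9297, (cx,cy)=(0.4441,-0.8960)
member 3 (1-3): L=1.4737, (cx,cy)=(0.9989,0.0475)
member 4 (2-3): L=1.9012, (cx,cy)=(0.3235,0.9462)
member 5 (2-4): L=1.4090, (cx,cy)=(1.0000,0.0000)
member 6 (3-4): L=1.9664, (cx,cy)=(0.4038,-0.9149)
member 7 (3-5): L=1.5676, (cx,cy)=(0.9939,0.1104)
member 8 (4-5): L=2.1148, (cx,cy)=(0.3613,0.9325)
member 9 (4-6): L=1.5220, (cx,cy)=(1.0000,0.0000)
member 10 (5-6): L=2.1127, (cx,cy)=(0.3588,-0.9334)
solve A·x = −loads:
  F[0-1] = -2117.3632 N (compression)
  F[0-2] = -1288.8374 N (compression)
  F[1-2] = +2093.0381 N (tension)
  F[1-3] = -1737.7258 N (compression)
  F[2-3] = +1194.8470 N (tension)
  F[2-4] = +1349.2587 N (tension)
  F[3-4] = -1248.1973 N (compression)
  F[3-5] = -850.4592 N (compression)
  F[4-5] = +1224.6268 N (tension)
  F[4-6] = +402.8563 N (tension)
  F[5-6] = -1122.8230 N (compression)
  Rx@0 = +2095.0800 N
  Ry@0 = +1957.8559 N
  Ry@6 = +1048.0641 N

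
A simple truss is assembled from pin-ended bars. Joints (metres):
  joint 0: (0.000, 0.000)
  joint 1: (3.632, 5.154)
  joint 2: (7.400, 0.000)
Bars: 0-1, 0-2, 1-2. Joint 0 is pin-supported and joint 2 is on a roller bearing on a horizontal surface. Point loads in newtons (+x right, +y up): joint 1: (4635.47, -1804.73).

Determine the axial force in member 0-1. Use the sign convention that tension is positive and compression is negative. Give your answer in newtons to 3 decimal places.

2825.451

N=3 nodes, M=3 members, R=3 reactions → 2N=6, M+R=6
member 0 (0-1): L=6.3052, (cx,cy)=(0.5760,0.8174)
member 1 (0-2): L=7.4000, (cx,cy)=(1.0000,0.0000)
member 2 (1-2): L=6.3845, (cx,cy)=(0.5902,-0.8073)
solve A·x = −loads:
  F[0-1] = +2825.4506 N (tension)
  F[0-2] = +3007.9103 N (tension)
  F[1-2] = -5096.5851 N (compression)
  Rx@0 = -4635.4700 N
  Ry@0 = -2309.5932 N
  Ry@2 = +4114.3232 N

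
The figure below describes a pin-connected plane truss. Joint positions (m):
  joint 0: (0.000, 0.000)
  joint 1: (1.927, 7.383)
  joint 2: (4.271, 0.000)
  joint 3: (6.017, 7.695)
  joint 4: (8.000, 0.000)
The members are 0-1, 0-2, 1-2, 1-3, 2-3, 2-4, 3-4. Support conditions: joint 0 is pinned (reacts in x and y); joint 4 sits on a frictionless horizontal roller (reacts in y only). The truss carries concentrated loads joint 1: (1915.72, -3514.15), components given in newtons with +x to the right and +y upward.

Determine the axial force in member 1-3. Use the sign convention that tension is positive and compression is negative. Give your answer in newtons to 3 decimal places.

N=5 nodes, M=7 members, R=3 reactions → 2N=10, M+R=10
member 0 (0-1): L=7.6303, (cx,cy)=(0.2525,0.9676)
member 1 (0-2): L=4.2710, (cx,cy)=(1.0000,0.0000)
member 2 (1-2): L=7.7462, (cx,cy)=(0.3026,-0.9531)
member 3 (1-3): L=4.1019, (cx,cy)=(0.9971,0.0761)
member 4 (2-3): L=7.8906, (cx,cy)=(0.2213,0.9752)
member 5 (2-4): L=3.7290, (cx,cy)=(1.0000,0.0000)
member 6 (3-4): L=7.9464, (cx,cy)=(0.2495,-0.9684)
solve A·x = −loads:
  F[0-1] = -929.8499 N (compression)
  F[0-2] = +2150.5486 N (tension)
  F[1-2] = -2846.2309 N (compression)
  F[1-3] = -1293.0207 N (compression)
  F[2-3] = +2781.7476 N (tension)
  F[2-4] = +673.7409 N (tension)
  F[3-4] = -2699.8571 N (compression)
  Rx@0 = -1915.7200 N
  Ry@0 = +899.7090 N
  Ry@4 = +2614.4410 N

-1293.021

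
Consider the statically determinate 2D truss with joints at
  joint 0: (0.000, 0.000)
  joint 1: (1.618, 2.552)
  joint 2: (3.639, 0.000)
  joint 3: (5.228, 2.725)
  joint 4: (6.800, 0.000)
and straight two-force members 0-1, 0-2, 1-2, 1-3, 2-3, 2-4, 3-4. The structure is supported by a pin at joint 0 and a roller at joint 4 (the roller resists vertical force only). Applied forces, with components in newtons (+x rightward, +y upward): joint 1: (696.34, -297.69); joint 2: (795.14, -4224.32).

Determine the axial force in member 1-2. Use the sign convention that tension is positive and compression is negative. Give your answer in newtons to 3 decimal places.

1892.025

N=5 nodes, M=7 members, R=3 reactions → 2N=10, M+R=10
member 0 (0-1): L=3.0217, (cx,cy)=(0.5355,0.8446)
member 1 (0-2): L=3.6390, (cx,cy)=(1.0000,0.0000)
member 2 (1-2): L=3.2553, (cx,cy)=(0.6208,-0.7839)
member 3 (1-3): L=3.6141, (cx,cy)=(0.9989,0.0479)
member 4 (2-3): L=3.1544, (cx,cy)=(0.5037,0.8639)
member 5 (2-4): L=3.1610, (cx,cy)=(1.0000,0.0000)
member 6 (3-4): L=3.1459, (cx,cy)=(0.4997,-0.8662)
solve A·x = −loads:
  F[0-1] = -2284.2821 N (compression)
  F[0-2] = +2714.6250 N (tension)
  F[1-2] = +1892.0245 N (tension)
  F[1-3] = -3097.6592 N (compression)
  F[2-3] = +3173.0566 N (tension)
  F[2-4] = +1495.7349 N (tension)
  F[3-4] = -2993.2961 N (compression)
  Rx@0 = -1491.4800 N
  Ry@0 = +1929.2126 N
  Ry@4 = +2592.7974 N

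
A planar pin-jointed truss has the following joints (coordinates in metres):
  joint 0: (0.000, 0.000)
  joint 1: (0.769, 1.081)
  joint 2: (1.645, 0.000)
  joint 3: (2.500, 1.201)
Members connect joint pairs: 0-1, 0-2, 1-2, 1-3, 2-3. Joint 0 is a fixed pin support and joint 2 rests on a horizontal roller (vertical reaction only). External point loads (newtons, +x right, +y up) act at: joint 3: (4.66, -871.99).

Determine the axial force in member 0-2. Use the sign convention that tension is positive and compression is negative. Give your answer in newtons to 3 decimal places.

N=4 nodes, M=5 members, R=3 reactions → 2N=8, M+R=8
member 0 (0-1): L=1.3266, (cx,cy)=(0.5797,0.8149)
member 1 (0-2): L=1.6450, (cx,cy)=(1.0000,0.0000)
member 2 (1-2): L=1.3914, (cx,cy)=(0.6296,-0.7769)
member 3 (1-3): L=1.7352, (cx,cy)=(0.9976,0.0692)
member 4 (2-3): L=1.4743, (cx,cy)=(0.5800,0.8146)
solve A·x = −loads:
  F[0-1] = +560.3775 N (tension)
  F[0-2] = -320.1731 N (compression)
  F[1-2] = -529.0284 N (compression)
  F[1-3] = +659.4837 N (tension)
  F[2-3] = -1126.3729 N (compression)
  Rx@0 = -4.6600 N
  Ry@0 = -456.6250 N
  Ry@2 = +1328.6150 N

-320.173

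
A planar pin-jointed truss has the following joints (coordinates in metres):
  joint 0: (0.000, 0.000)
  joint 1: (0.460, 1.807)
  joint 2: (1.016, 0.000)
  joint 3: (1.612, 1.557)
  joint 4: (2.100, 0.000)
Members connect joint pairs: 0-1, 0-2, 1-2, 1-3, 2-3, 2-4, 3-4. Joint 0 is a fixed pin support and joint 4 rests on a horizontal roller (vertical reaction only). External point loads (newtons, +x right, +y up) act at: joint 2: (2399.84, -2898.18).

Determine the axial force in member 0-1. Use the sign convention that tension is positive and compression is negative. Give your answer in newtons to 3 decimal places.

-1543.726

N=5 nodes, M=7 members, R=3 reactions → 2N=10, M+R=10
member 0 (0-1): L=1.8646, (cx,cy)=(0.2467,0.9691)
member 1 (0-2): L=1.0160, (cx,cy)=(1.0000,0.0000)
member 2 (1-2): L=1.8906, (cx,cy)=(0.2941,-0.9558)
member 3 (1-3): L=1.1788, (cx,cy)=(0.9773,-0.2121)
member 4 (2-3): L=1.6672, (cx,cy)=(0.3575,0.9339)
member 5 (2-4): L=1.0840, (cx,cy)=(1.0000,0.0000)
member 6 (3-4): L=1.6317, (cx,cy)=(0.2991,-0.9542)
solve A·x = −loads:
  F[0-1] = -1543.7256 N (compression)
  F[0-2] = +2780.6734 N (tension)
  F[1-2] = +1769.8799 N (tension)
  F[1-3] = -922.3099 N (compression)
  F[2-3] = +1291.9421 N (tension)
  F[2-4] = +439.4718 N (tension)
  F[3-4] = -1469.4244 N (compression)
  Rx@0 = -2399.8400 N
  Ry@0 = +1496.0129 N
  Ry@4 = +1402.1671 N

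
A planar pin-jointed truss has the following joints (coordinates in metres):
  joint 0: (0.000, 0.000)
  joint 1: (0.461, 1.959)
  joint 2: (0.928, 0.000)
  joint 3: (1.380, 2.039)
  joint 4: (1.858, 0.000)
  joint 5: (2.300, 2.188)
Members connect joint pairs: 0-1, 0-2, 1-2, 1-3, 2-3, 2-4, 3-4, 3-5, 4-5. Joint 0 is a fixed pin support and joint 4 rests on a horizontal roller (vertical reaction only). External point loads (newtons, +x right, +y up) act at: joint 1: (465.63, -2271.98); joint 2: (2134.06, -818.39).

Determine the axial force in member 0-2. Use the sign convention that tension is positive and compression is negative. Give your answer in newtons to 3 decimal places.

2982.553

N=6 nodes, M=9 members, R=3 reactions → 2N=12, M+R=12
member 0 (0-1): L=2.0125, (cx,cy)=(0.2291,0.9734)
member 1 (0-2): L=0.9280, (cx,cy)=(1.0000,0.0000)
member 2 (1-2): L=2.0139, (cx,cy)=(0.2319,-0.9727)
member 3 (1-3): L=0.9225, (cx,cy)=(0.9962,0.0867)
member 4 (2-3): L=2.0885, (cx,cy)=(0.2164,0.9763)
member 5 (2-4): L=0.9300, (cx,cy)=(1.0000,0.0000)
member 6 (3-4): L=2.0943, (cx,cy)=(0.2282,-0.9736)
member 7 (3-5): L=0.9320, (cx,cy)=(0.9871,0.1599)
member 8 (4-5): L=2.2322, (cx,cy)=(0.1980,0.9802)
solve A·x = −loads:
  F[0-1] = -1671.4003 N (compression)
  F[0-2] = +2982.5527 N (tension)
  F[1-2] = -724.0032 N (compression)
  F[1-3] = -683.1782 N (compression)
  F[2-3] = +1559.6222 N (tension)
  F[2-4] = +343.0655 N (tension)
  F[3-4] = -1503.0855 N (compression)
  F[3-5] = +0.0000 N (tension)
  F[4-5] = +0.0000 N (tension)
  Rx@0 = -2599.6900 N
  Ry@0 = +1626.9589 N
  Ry@4 = +1463.4111 N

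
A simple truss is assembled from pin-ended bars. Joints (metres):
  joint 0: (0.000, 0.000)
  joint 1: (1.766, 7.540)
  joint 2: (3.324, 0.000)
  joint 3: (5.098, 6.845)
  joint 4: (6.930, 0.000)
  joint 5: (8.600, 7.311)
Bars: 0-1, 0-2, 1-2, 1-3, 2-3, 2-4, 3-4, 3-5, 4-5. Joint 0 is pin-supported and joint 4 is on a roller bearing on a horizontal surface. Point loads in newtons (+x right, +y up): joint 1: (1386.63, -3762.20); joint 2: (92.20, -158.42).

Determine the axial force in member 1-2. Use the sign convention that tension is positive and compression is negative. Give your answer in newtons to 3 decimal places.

N=6 nodes, M=9 members, R=3 reactions → 2N=12, M+R=12
member 0 (0-1): L=7.7441, (cx,cy)=(0.2280,0.9737)
member 1 (0-2): L=3.3240, (cx,cy)=(1.0000,0.0000)
member 2 (1-2): L=7.6993, (cx,cy)=(0.2024,-0.9793)
member 3 (1-3): L=3.4037, (cx,cy)=(0.9789,-0.2042)
member 4 (2-3): L=7.0711, (cx,cy)=(0.2509,0.9680)
member 5 (2-4): L=3.6060, (cx,cy)=(1.0000,0.0000)
member 6 (3-4): L=7.0859, (cx,cy)=(0.2585,-0.9660)
member 7 (3-5): L=3.5329, (cx,cy)=(0.9913,0.1319)
member 8 (4-5): L=7.4993, (cx,cy)=(0.2227,0.9749)
solve A·x = −loads:
  F[0-1] = -1414.4822 N (compression)
  F[0-2] = +1801.3970 N (tension)
  F[1-2] = -2164.6256 N (compression)
  F[1-3] = -1298.5289 N (compression)
  F[2-3] = +2353.5331 N (tension)
  F[2-4] = +680.7195 N (tension)
  F[3-4] = -2632.9276 N (compression)
  F[3-5] = -0.0000 N (compression)
  F[4-5] = +0.0000 N (tension)
  Rx@0 = -1478.8300 N
  Ry@0 = +1377.2111 N
  Ry@4 = +2543.4089 N

-2164.626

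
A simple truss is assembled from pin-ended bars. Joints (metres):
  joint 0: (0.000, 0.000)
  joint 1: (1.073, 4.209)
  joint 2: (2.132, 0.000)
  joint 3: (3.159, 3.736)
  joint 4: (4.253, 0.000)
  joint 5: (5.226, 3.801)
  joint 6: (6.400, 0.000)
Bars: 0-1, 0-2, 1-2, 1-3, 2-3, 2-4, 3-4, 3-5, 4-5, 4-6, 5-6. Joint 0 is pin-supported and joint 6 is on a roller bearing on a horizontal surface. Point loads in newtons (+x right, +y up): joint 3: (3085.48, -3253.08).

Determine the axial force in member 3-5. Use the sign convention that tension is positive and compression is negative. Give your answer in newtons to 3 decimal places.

-1940.939

N=7 nodes, M=11 members, R=3 reactions → 2N=14, M+R=14
member 0 (0-1): L=4.3436, (cx,cy)=(0.2470,0.9690)
member 1 (0-2): L=2.1320, (cx,cy)=(1.0000,0.0000)
member 2 (1-2): L=4.3402, (cx,cy)=(0.2440,-0.9698)
member 3 (1-3): L=2.1390, (cx,cy)=(0.9752,-0.2211)
member 4 (2-3): L=3.8746, (cx,cy)=(0.2651,0.9642)
member 5 (2-4): L=2.1210, (cx,cy)=(1.0000,0.0000)
member 6 (3-4): L=3.8929, (cx,cy)=(0.2810,-0.9597)
member 7 (3-5): L=2.0680, (cx,cy)=(0.9995,0.0314)
member 8 (4-5): L=3.9236, (cx,cy)=(0.2480,0.9688)
member 9 (4-6): L=2.1470, (cx,cy)=(1.0000,0.0000)
member 10 (5-6): L=3.9782, (cx,cy)=(0.2951,-0.9555)
solve A·x = −loads:
  F[0-1] = +158.6869 N (tension)
  F[0-2] = +3046.2797 N (tension)
  F[1-2] = -177.8750 N (compression)
  F[1-3] = +84.6985 N (tension)
  F[2-3] = +178.8977 N (tension)
  F[2-4] = +2955.4597 N (tension)
  F[3-4] = -3613.4768 N (compression)
  F[3-5] = -1940.9387 N (compression)
  F[4-5] = +3579.6734 N (tension)
  F[4-6] = +1052.2601 N (tension)
  F[5-6] = -3565.6515 N (compression)
  Rx@0 = -3085.4800 N
  Ry@0 = -153.7689 N
  Ry@6 = +3406.8489 N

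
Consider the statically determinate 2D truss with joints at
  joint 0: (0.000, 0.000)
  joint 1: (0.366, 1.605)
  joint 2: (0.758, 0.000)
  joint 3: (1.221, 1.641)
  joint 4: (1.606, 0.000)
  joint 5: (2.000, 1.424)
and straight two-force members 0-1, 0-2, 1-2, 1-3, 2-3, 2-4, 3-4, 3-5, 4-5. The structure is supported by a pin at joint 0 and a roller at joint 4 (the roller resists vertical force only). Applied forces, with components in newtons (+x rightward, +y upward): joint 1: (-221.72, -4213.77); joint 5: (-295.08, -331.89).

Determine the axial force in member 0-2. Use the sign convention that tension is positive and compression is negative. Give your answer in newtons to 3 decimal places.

316.738

N=6 nodes, M=9 members, R=3 reactions → 2N=12, M+R=12
member 0 (0-1): L=1.6462, (cx,cy)=(0.2223,0.9750)
member 1 (0-2): L=0.7580, (cx,cy)=(1.0000,0.0000)
member 2 (1-2): L=1.6522, (cx,cy)=(0.2373,-0.9714)
member 3 (1-3): L=0.8558, (cx,cy)=(0.9991,0.0421)
member 4 (2-3): L=1.7051, (cx,cy)=(0.2715,0.9624)
member 5 (2-4): L=0.8480, (cx,cy)=(1.0000,0.0000)
member 6 (3-4): L=1.6856, (cx,cy)=(0.2284,-0.9736)
member 7 (3-5): L=0.8087, (cx,cy)=(0.9633,-0.2683)
member 8 (4-5): L=1.4775, (cx,cy)=(0.2667,0.9638)
solve A·x = −loads:
  F[0-1] = -3749.1052 N (compression)
  F[0-2] = +316.7384 N (tension)
  F[1-2] = -595.3118 N (compression)
  F[1-3] = -470.9900 N (compression)
  F[2-3] = +600.8908 N (tension)
  F[2-4] = +12.3249 N (tension)
  F[3-4] = -519.6704 N (compression)
  F[3-5] = -195.8912 N (compression)
  F[4-5] = -398.9012 N (compression)
  Rx@0 = +516.8000 N
  Ry@0 = +3655.2706 N
  Ry@4 = +890.3894 N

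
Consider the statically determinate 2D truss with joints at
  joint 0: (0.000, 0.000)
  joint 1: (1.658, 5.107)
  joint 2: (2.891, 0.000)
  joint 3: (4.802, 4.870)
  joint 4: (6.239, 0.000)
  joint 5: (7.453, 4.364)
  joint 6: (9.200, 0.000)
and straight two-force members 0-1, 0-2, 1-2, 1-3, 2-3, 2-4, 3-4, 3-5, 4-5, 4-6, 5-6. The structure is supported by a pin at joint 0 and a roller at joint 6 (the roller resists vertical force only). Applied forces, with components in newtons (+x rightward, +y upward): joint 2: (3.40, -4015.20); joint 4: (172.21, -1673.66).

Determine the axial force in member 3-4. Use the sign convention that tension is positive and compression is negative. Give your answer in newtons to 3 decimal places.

-446.583

N=7 nodes, M=11 members, R=3 reactions → 2N=14, M+R=14
member 0 (0-1): L=5.3694, (cx,cy)=(0.3088,0.9511)
member 1 (0-2): L=2.8910, (cx,cy)=(1.0000,0.0000)
member 2 (1-2): L=5.2537, (cx,cy)=(0.2347,-0.9721)
member 3 (1-3): L=3.1529, (cx,cy)=(0.9972,-0.0752)
member 4 (2-3): L=5.2315, (cx,cy)=(0.3653,0.9309)
member 5 (2-4): L=3.3480, (cx,cy)=(1.0000,0.0000)
member 6 (3-4): L=5.0776, (cx,cy)=(0.2830,-0.9591)
member 7 (3-5): L=2.6989, (cx,cy)=(0.9823,-0.1875)
member 8 (4-5): L=4.5297, (cx,cy)=(0.2680,0.9634)
member 9 (4-6): L=2.9610, (cx,cy)=(1.0000,0.0000)
member 10 (5-6): L=4.7007, (cx,cy)=(0.3716,-0.9284)
solve A·x = −loads:
  F[0-1] = -3461.2795 N (compression)
  F[0-2] = +1244.4083 N (tension)
  F[1-2] = +3533.9200 N (tension)
  F[1-3] = -1903.5600 N (compression)
  F[2-3] = +623.0362 N (tension)
  F[2-4] = +1842.7984 N (tension)
  F[3-4] = -446.5827 N (compression)
  F[3-5] = -1572.0791 N (compression)
  F[4-5] = +2181.8029 N (tension)
  F[4-6] = +959.4605 N (tension)
  F[5-6] = -2581.6419 N (compression)
  Rx@0 = -175.6100 N
  Ry@0 = +3292.1309 N
  Ry@6 = +2396.7291 N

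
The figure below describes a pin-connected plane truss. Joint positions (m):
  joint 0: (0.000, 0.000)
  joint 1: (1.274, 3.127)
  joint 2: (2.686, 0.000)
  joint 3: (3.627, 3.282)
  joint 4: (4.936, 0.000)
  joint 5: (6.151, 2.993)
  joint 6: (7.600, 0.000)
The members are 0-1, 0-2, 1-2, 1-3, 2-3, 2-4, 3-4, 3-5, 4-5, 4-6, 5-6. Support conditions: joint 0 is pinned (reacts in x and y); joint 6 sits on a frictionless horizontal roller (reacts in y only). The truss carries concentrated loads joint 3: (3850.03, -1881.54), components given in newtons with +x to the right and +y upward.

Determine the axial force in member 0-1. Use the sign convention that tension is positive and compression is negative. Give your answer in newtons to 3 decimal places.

733.197

N=7 nodes, M=11 members, R=3 reactions → 2N=14, M+R=14
member 0 (0-1): L=3.3766, (cx,cy)=(0.3773,0.9261)
member 1 (0-2): L=2.6860, (cx,cy)=(1.0000,0.0000)
member 2 (1-2): L=3.4310, (cx,cy)=(0.4115,-0.9114)
member 3 (1-3): L=2.3581, (cx,cy)=(0.9978,0.0657)
member 4 (2-3): L=3.4142, (cx,cy)=(0.2756,0.9613)
member 5 (2-4): L=2.2500, (cx,cy)=(1.0000,0.0000)
member 6 (3-4): L=3.5334, (cx,cy)=(0.3705,-0.9288)
member 7 (3-5): L=2.5405, (cx,cy)=(0.9935,-0.1138)
member 8 (4-5): L=3.2302, (cx,cy)=(0.3761,0.9266)
member 9 (4-6): L=2.6640, (cx,cy)=(1.0000,0.0000)
member 10 (5-6): L=3.3253, (cx,cy)=(0.4357,-0.9001)
solve A·x = −loads:
  F[0-1] = +733.1969 N (tension)
  F[0-2] = +3573.3902 N (tension)
  F[1-2] = -704.0822 N (compression)
  F[1-3] = +567.6253 N (tension)
  F[2-3] = +667.5494 N (tension)
  F[2-4] = +3099.6485 N (tension)
  F[3-4] = -2488.2238 N (compression)
  F[3-5] = -2192.0825 N (compression)
  F[4-5] = +2494.3538 N (tension)
  F[4-6] = +1239.6358 N (tension)
  F[5-6] = -2844.8355 N (compression)
  Rx@0 = -3850.0300 N
  Ry@0 = -679.0053 N
  Ry@6 = +2560.5453 N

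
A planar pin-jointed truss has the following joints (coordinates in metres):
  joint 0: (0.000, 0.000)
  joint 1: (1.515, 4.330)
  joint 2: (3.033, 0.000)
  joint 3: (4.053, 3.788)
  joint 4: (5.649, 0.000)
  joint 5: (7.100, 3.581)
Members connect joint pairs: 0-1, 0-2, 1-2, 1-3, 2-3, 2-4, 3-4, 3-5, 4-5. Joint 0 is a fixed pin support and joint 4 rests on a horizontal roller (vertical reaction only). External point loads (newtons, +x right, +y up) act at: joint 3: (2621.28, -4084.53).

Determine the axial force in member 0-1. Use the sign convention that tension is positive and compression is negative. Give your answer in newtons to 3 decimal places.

N=6 nodes, M=9 members, R=3 reactions → 2N=12, M+R=12
member 0 (0-1): L=4.5874, (cx,cy)=(0.3303,0.9439)
member 1 (0-2): L=3.0330, (cx,cy)=(1.0000,0.0000)
member 2 (1-2): L=4.5884, (cx,cy)=(0.3308,-0.9437)
member 3 (1-3): L=2.5952, (cx,cy)=(0.9779,-0.2088)
member 4 (2-3): L=3.9229, (cx,cy)=(0.2600,0.9656)
member 5 (2-4): L=2.6160, (cx,cy)=(1.0000,0.0000)
member 6 (3-4): L=4.1105, (cx,cy)=(0.3883,-0.9215)
member 7 (3-5): L=3.0540, (cx,cy)=(0.9977,-0.0678)
member 8 (4-5): L=3.8638, (cx,cy)=(0.3755,0.9268)
solve A·x = −loads:
  F[0-1] = +639.6227 N (tension)
  F[0-2] = +2410.0425 N (tension)
  F[1-2] = -743.2051 N (compression)
  F[1-3] = +467.4236 N (tension)
  F[2-3] = +726.3356 N (tension)
  F[2-4] = +1975.3091 N (tension)
  F[3-4] = -5087.4035 N (compression)
  F[3-5] = -0.0000 N (compression)
  F[4-5] = +0.0000 N (tension)
  Rx@0 = -2621.2800 N
  Ry@0 = -603.7350 N
  Ry@4 = +4688.2650 N

639.623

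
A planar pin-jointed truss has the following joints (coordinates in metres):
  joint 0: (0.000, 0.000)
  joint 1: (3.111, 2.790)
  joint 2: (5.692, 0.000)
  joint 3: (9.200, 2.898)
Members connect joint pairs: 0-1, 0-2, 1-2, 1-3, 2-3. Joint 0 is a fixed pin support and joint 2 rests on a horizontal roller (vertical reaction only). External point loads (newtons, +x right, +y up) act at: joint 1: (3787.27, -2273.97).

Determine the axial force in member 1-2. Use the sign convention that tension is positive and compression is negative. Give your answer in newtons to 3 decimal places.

N=4 nodes, M=5 members, R=3 reactions → 2N=8, M+R=8
member 0 (0-1): L=4.1788, (cx,cy)=(0.7445,0.6677)
member 1 (0-2): L=5.6920, (cx,cy)=(1.0000,0.0000)
member 2 (1-2): L=3.8007, (cx,cy)=(0.6791,-0.7341)
member 3 (1-3): L=6.0900, (cx,cy)=(0.9998,0.0177)
member 4 (2-3): L=4.5502, (cx,cy)=(0.7710,0.6369)
solve A·x = −loads:
  F[0-1] = +1236.0544 N (tension)
  F[0-2] = +2867.0633 N (tension)
  F[1-2] = -4221.9977 N (compression)
  F[1-3] = +0.0000 N (tension)
  F[2-3] = -0.0000 N (compression)
  Rx@0 = -3787.2700 N
  Ry@0 = -825.2577 N
  Ry@2 = +3099.2277 N

-4221.998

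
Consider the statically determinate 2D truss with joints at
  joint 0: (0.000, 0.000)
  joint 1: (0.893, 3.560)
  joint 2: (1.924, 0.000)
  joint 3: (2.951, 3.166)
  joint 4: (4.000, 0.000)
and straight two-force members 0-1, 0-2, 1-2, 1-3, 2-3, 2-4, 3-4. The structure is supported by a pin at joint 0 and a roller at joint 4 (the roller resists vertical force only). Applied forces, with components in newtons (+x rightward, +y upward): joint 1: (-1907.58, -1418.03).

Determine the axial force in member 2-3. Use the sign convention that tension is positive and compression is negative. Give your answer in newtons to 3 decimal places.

-1280.398

N=5 nodes, M=7 members, R=3 reactions → 2N=10, M+R=10
member 0 (0-1): L=3.6703, (cx,cy)=(0.2433,0.9699)
member 1 (0-2): L=1.9240, (cx,cy)=(1.0000,0.0000)
member 2 (1-2): L=3.7063, (cx,cy)=(0.2782,-0.9605)
member 3 (1-3): L=2.0954, (cx,cy)=(0.9822,-0.1880)
member 4 (2-3): L=3.3284, (cx,cy)=(0.3086,0.9512)
member 5 (2-4): L=2.0760, (cx,cy)=(1.0000,0.0000)
member 6 (3-4): L=3.3353, (cx,cy)=(0.3145,-0.9493)
solve A·x = −loads:
  F[0-1] = -2885.9234 N (compression)
  F[0-2] = -1205.4209 N (compression)
  F[1-2] = +1267.9695 N (tension)
  F[1-3] = +868.1883 N (tension)
  F[2-3] = -1280.3985 N (compression)
  F[2-4] = -457.6274 N (compression)
  F[3-4] = +1455.0107 N (tension)
  Rx@0 = +1907.5800 N
  Ry@0 = +2799.2010 N
  Ry@4 = -1381.1710 N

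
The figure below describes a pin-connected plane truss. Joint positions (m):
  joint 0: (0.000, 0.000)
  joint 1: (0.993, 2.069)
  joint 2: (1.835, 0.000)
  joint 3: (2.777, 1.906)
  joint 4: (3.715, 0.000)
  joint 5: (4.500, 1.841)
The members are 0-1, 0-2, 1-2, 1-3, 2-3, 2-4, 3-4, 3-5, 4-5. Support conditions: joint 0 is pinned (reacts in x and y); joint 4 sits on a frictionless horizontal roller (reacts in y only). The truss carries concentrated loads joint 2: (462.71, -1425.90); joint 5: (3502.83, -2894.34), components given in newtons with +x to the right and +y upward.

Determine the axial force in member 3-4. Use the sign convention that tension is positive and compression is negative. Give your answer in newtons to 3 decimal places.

N=6 nodes, M=9 members, R=3 reactions → 2N=12, M+R=12
member 0 (0-1): L=2.2950, (cx,cy)=(0.4327,0.9015)
member 1 (0-2): L=1.8350, (cx,cy)=(1.0000,0.0000)
member 2 (1-2): L=2.2338, (cx,cy)=(0.3769,-0.9262)
member 3 (1-3): L=1.7914, (cx,cy)=(0.9959,-0.0910)
member 4 (2-3): L=2.1261, (cx,cy)=(0.4431,0.8965)
member 5 (2-4): L=1.8800, (cx,cy)=(1.0000,0.0000)
member 6 (3-4): L=2.1243, (cx,cy)=(0.4416,-0.8972)
member 7 (3-5): L=1.7242, (cx,cy)=(0.9993,-0.0377)
member 8 (4-5): L=2.0014, (cx,cy)=(0.3922,0.9199)
solve A·x = −loads:
  F[0-1] = +1803.4198 N (tension)
  F[0-2] = +3185.2208 N (tension)
  F[1-2] = -1903.0761 N (compression)
  F[1-3] = +1503.9056 N (tension)
  F[2-3] = +3556.7713 N (tension)
  F[2-4] = +429.2651 N (tension)
  F[3-4] = -3597.3167 N (compression)
  F[3-5] = +4665.2971 N (tension)
  F[4-5] = -2955.2825 N (compression)
  Rx@0 = -3965.5400 N
  Ry@0 = -1625.8614 N
  Ry@4 = +5946.1014 N

-3597.317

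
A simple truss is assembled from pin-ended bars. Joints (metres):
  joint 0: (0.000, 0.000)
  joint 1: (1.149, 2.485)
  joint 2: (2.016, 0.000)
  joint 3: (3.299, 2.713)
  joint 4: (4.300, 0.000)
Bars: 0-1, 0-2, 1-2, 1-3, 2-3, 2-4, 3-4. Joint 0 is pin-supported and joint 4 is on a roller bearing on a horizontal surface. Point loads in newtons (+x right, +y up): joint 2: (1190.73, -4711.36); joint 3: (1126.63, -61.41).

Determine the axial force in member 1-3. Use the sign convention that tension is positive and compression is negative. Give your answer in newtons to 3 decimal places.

-1420.773

N=5 nodes, M=7 members, R=3 reactions → 2N=10, M+R=10
member 0 (0-1): L=2.7378, (cx,cy)=(0.4197,0.9077)
member 1 (0-2): L=2.0160, (cx,cy)=(1.0000,0.0000)
member 2 (1-2): L=2.6319, (cx,cy)=(0.3294,-0.9442)
member 3 (1-3): L=2.1621, (cx,cy)=(0.9944,0.1055)
member 4 (2-3): L=3.0011, (cx,cy)=(0.4275,0.9040)
member 5 (2-4): L=2.2840, (cx,cy)=(1.0000,0.0000)
member 6 (3-4): L=2.8918, (cx,cy)=(0.3462,-0.9382)
solve A·x = −loads:
  F[0-1] = -1989.6756 N (compression)
  F[0-2] = +3152.3940 N (tension)
  F[1-2] = +1754.0464 N (tension)
  F[1-3] = -1420.7730 N (compression)
  F[2-3] = +3379.6321 N (tension)
  F[2-4] = +1094.6432 N (tension)
  F[3-4] = -3162.3008 N (compression)
  Rx@0 = -2317.3600 N
  Ry@0 = +1805.9699 N
  Ry@4 = +2966.8001 N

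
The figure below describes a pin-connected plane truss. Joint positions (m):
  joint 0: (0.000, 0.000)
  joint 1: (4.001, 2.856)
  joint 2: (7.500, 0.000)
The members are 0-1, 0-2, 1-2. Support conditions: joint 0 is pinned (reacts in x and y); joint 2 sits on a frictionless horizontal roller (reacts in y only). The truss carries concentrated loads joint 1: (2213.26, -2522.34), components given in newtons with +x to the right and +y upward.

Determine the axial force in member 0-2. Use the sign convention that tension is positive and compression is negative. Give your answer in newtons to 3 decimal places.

N=3 nodes, M=3 members, R=3 reactions → 2N=6, M+R=6
member 0 (0-1): L=4.9158, (cx,cy)=(0.8139,0.5810)
member 1 (0-2): L=7.5000, (cx,cy)=(1.0000,0.0000)
member 2 (1-2): L=4.5166, (cx,cy)=(0.7747,-0.6323)
solve A·x = −loads:
  F[0-1] = -574.7903 N (compression)
  F[0-2] = +2681.0888 N (tension)
  F[1-2] = -3460.8242 N (compression)
  Rx@0 = -2213.2600 N
  Ry@0 = +333.9463 N
  Ry@2 = +2188.3937 N

2681.089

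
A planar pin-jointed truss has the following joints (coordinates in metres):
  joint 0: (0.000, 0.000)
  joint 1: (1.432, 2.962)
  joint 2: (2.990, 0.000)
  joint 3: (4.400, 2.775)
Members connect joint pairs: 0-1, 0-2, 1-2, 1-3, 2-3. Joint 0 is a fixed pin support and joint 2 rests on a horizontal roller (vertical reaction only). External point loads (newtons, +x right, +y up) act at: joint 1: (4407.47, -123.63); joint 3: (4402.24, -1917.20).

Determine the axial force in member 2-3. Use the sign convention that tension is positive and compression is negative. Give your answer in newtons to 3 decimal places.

N=4 nodes, M=5 members, R=3 reactions → 2N=8, M+R=8
member 0 (0-1): L=3.2900, (cx,cy)=(0.4353,0.9003)
member 1 (0-2): L=2.9900, (cx,cy)=(1.0000,0.0000)
member 2 (1-2): L=3.3468, (cx,cy)=(0.4655,-0.8850)
member 3 (1-3): L=2.9739, (cx,cy)=(0.9980,-0.0629)
member 4 (2-3): L=3.1127, (cx,cy)=(0.4530,0.8915)
solve A·x = −loads:
  F[0-1] = +10320.4601 N (tension)
  F[0-2] = +4317.6368 N (tension)
  F[1-2] = -11009.0896 N (compression)
  F[1-3] = +5219.9368 N (tension)
  F[2-3] = -1782.3177 N (compression)
  Rx@0 = -8809.7100 N
  Ry@0 = -9291.5647 N
  Ry@2 = +11332.3947 N

-1782.318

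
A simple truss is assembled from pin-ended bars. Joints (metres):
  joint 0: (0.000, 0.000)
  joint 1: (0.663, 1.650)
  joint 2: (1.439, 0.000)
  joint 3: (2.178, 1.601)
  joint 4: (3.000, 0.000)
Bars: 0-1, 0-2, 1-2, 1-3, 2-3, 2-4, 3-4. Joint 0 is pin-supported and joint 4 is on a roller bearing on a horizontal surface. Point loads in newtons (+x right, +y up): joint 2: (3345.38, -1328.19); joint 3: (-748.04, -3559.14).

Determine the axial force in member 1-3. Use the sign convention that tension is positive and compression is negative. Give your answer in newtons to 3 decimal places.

N=5 nodes, M=7 members, R=3 reactions → 2N=10, M+R=10
member 0 (0-1): L=1.7782, (cx,cy)=(0.3728,0.9279)
member 1 (0-2): L=1.4390, (cx,cy)=(1.0000,0.0000)
member 2 (1-2): L=1.8234, (cx,cy)=(0.4256,-0.9049)
member 3 (1-3): L=1.5158, (cx,cy)=(0.9995,-0.0323)
member 4 (2-3): L=1.7633, (cx,cy)=(0.4191,0.9079)
member 5 (2-4): L=1.5610, (cx,cy)=(1.0000,0.0000)
member 6 (3-4): L=1.7997, (cx,cy)=(0.4567,-0.8896)
solve A·x = −loads:
  F[0-1] = -2226.0197 N (compression)
  F[0-2] = +3427.2994 N (tension)
  F[1-2] = +2347.9165 N (tension)
  F[1-3] = -1830.1557 N (compression)
  F[2-3] = -877.2382 N (compression)
  F[2-4] = +1448.8046 N (tension)
  F[3-4] = -3172.0188 N (compression)
  Rx@0 = -2597.3400 N
  Ry@0 = +2065.5099 N
  Ry@4 = +2821.8201 N

-1830.156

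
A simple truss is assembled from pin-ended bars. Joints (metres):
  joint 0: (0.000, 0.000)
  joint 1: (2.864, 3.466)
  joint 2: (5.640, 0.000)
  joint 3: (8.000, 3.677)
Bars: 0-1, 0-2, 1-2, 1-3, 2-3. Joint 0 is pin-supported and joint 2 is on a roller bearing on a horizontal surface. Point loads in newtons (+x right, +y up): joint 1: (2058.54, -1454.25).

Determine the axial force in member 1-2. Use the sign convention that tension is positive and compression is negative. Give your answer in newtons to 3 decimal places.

N=4 nodes, M=5 members, R=3 reactions → 2N=8, M+R=8
member 0 (0-1): L=4.4962, (cx,cy)=(0.6370,0.7709)
member 1 (0-2): L=5.6400, (cx,cy)=(1.0000,0.0000)
member 2 (1-2): L=4.4406, (cx,cy)=(0.6251,-0.7805)
member 3 (1-3): L=5.1403, (cx,cy)=(0.9992,0.0410)
member 4 (2-3): L=4.3692, (cx,cy)=(0.5401,0.8416)
solve A·x = −loads:
  F[0-1] = +712.5311 N (tension)
  F[0-2] = +1604.6684 N (tension)
  F[1-2] = -2566.9177 N (compression)
  F[1-3] = +0.0000 N (tension)
  F[2-3] = -0.0000 N (compression)
  Rx@0 = -2058.5400 N
  Ry@0 = -549.2733 N
  Ry@2 = +2003.5233 N

-2566.918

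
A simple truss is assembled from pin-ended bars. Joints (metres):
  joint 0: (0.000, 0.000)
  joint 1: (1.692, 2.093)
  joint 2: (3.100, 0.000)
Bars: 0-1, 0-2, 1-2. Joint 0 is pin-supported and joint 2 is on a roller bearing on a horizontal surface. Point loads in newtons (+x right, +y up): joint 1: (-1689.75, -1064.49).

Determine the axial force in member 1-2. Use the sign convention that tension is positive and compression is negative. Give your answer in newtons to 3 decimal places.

N=3 nodes, M=3 members, R=3 reactions → 2N=6, M+R=6
member 0 (0-1): L=2.6914, (cx,cy)=(0.6287,0.7777)
member 1 (0-2): L=3.1000, (cx,cy)=(1.0000,0.0000)
member 2 (1-2): L=2.5225, (cx,cy)=(0.5582,-0.8297)
solve A·x = −loads:
  F[0-1] = -2088.7279 N (compression)
  F[0-2] = -376.6203 N (compression)
  F[1-2] = +674.7392 N (tension)
  Rx@0 = +1689.7500 N
  Ry@0 = +1624.3383 N
  Ry@2 = -559.8483 N

674.739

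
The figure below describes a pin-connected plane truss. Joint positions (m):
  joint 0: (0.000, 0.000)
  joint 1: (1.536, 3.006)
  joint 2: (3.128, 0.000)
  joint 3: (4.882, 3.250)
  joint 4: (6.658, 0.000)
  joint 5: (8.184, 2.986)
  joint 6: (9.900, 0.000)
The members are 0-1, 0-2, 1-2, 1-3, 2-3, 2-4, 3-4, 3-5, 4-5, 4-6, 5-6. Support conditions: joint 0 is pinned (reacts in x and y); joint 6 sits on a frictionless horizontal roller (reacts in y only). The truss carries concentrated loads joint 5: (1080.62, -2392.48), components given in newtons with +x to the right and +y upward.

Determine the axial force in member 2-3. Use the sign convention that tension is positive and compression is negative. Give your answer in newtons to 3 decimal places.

N=7 nodes, M=11 members, R=3 reactions → 2N=14, M+R=14
member 0 (0-1): L=3.3757, (cx,cy)=(0.4550,0.8905)
member 1 (0-2): L=3.1280, (cx,cy)=(1.0000,0.0000)
member 2 (1-2): L=3.4015, (cx,cy)=(0.4680,-0.8837)
member 3 (1-3): L=3.3549, (cx,cy)=(0.9974,0.0727)
member 4 (2-3): L=3.6931, (cx,cy)=(0.4749,0.8800)
member 5 (2-4): L=3.5300, (cx,cy)=(1.0000,0.0000)
member 6 (3-4): L=3.7036, (cx,cy)=(0.4795,-0.8775)
member 7 (3-5): L=3.3125, (cx,cy)=(0.9968,-0.0797)
member 8 (4-5): L=3.3533, (cx,cy)=(0.4551,0.8905)
member 9 (4-6): L=3.2420, (cx,cy)=(1.0000,0.0000)
member 10 (5-6): L=3.4440, (cx,cy)=(0.4983,-0.8670)
solve A·x = −loads:
  F[0-1] = -99.6809 N (compression)
  F[0-2] = +1125.9765 N (tension)
  F[1-2] = +93.1055 N (tension)
  F[1-3] = -89.1682 N (compression)
  F[2-3] = -93.4968 N (compression)
  F[2-4] = +1213.9573 N (tension)
  F[3-4] = +118.4777 N (tension)
  F[3-5] = -190.7580 N (compression)
  F[4-5] = -116.7570 N (compression)
  F[4-6] = +1323.9037 N (tension)
  F[5-6] = -2657.0337 N (compression)
  Rx@0 = -1080.6200 N
  Ry@0 = +88.7641 N
  Ry@6 = +2303.7159 N

-93.497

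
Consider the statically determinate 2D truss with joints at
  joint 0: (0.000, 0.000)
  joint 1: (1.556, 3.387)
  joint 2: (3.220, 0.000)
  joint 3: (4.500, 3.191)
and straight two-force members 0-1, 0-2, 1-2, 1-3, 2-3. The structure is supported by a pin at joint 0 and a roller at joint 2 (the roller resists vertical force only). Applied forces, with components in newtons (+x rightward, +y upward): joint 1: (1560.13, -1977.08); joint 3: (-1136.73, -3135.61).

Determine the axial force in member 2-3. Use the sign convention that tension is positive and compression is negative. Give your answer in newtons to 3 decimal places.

N=4 nodes, M=5 members, R=3 reactions → 2N=8, M+R=8
member 0 (0-1): L=3.7273, (cx,cy)=(0.4175,0.9087)
member 1 (0-2): L=3.2200, (cx,cy)=(1.0000,0.0000)
member 2 (1-2): L=3.7737, (cx,cy)=(0.4409,-0.8975)
member 3 (1-3): L=2.9505, (cx,cy)=(0.9978,-0.0664)
member 4 (2-3): L=3.4382, (cx,cy)=(0.3723,0.9281)
solve A·x = −loads:
  F[0-1] = +813.5931 N (tension)
  F[0-2] = +83.7588 N (tension)
  F[1-2] = -3035.2540 N (compression)
  F[1-3] = +118.1639 N (tension)
  F[2-3] = -3370.0132 N (compression)
  Rx@0 = -423.4000 N
  Ry@0 = -739.3089 N
  Ry@2 = +5851.9989 N

-3370.013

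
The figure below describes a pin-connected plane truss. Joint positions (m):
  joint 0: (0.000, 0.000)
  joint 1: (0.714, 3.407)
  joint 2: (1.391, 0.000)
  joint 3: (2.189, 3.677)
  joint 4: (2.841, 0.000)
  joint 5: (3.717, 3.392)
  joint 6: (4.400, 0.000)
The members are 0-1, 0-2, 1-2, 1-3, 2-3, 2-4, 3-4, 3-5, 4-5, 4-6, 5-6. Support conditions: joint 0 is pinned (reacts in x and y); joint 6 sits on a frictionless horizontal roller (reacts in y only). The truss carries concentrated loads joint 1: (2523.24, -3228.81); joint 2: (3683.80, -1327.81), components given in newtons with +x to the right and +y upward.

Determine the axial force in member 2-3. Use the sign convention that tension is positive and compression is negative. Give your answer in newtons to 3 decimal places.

3427.471

N=7 nodes, M=11 members, R=3 reactions → 2N=14, M+R=14
member 0 (0-1): L=3.4810, (cx,cy)=(0.2051,0.9787)
member 1 (0-2): L=1.3910, (cx,cy)=(1.0000,0.0000)
member 2 (1-2): L=3.4736, (cx,cy)=(0.1949,-0.9808)
member 3 (1-3): L=1.4995, (cx,cy)=(0.9837,0.1801)
member 4 (2-3): L=3.7626, (cx,cy)=(0.2121,0.9773)
member 5 (2-4): L=1.4500, (cx,cy)=(1.0000,0.0000)
member 6 (3-4): L=3.7344, (cx,cy)=(0.1746,-0.9846)
member 7 (3-5): L=1.5544, (cx,cy)=(0.9830,-0.1834)
member 8 (4-5): L=3.5033, (cx,cy)=(0.2501,0.9682)
member 9 (4-6): L=1.5590, (cx,cy)=(1.0000,0.0000)
member 10 (5-6): L=3.4601, (cx,cy)=(0.1974,-0.9803)
solve A·x = −loads:
  F[0-1] = -1695.1543 N (compression)
  F[0-2] = +6554.7378 N (tension)
  F[1-2] = -2061.2155 N (compression)
  F[1-3] = -2510.2388 N (compression)
  F[2-3] = +3427.4713 N (tension)
  F[2-4] = +1742.2869 N (tension)
  F[3-4] = -2702.0334 N (compression)
  F[3-5] = -1292.4369 N (compression)
  F[4-5] = +2747.8219 N (tension)
  F[4-6] = +583.4309 N (tension)
  F[5-6] = -2955.6625 N (compression)
  Rx@0 = -6207.0400 N
  Ry@0 = +1659.1126 N
  Ry@6 = +2897.5074 N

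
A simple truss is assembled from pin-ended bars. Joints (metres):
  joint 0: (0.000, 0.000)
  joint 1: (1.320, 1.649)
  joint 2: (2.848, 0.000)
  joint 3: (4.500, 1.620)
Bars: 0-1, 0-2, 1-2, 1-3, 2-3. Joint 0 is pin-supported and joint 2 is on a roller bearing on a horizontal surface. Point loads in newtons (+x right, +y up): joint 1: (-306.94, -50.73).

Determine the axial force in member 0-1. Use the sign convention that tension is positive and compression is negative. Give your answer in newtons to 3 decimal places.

-262.509

N=4 nodes, M=5 members, R=3 reactions → 2N=8, M+R=8
member 0 (0-1): L=2.1123, (cx,cy)=(0.6249,0.7807)
member 1 (0-2): L=2.8480, (cx,cy)=(1.0000,0.0000)
member 2 (1-2): L=2.2481, (cx,cy)=(0.6797,-0.7335)
member 3 (1-3): L=3.1801, (cx,cy)=(1.0000,-0.0091)
member 4 (2-3): L=2.3138, (cx,cy)=(0.7140,0.7002)
solve A·x = −loads:
  F[0-1] = -262.5091 N (compression)
  F[0-2] = -142.8913 N (compression)
  F[1-2] = +210.2323 N (tension)
  F[1-3] = +0.0000 N (tension)
  F[2-3] = -0.0000 N (compression)
  Rx@0 = +306.9400 N
  Ry@0 = +204.9366 N
  Ry@2 = -154.2066 N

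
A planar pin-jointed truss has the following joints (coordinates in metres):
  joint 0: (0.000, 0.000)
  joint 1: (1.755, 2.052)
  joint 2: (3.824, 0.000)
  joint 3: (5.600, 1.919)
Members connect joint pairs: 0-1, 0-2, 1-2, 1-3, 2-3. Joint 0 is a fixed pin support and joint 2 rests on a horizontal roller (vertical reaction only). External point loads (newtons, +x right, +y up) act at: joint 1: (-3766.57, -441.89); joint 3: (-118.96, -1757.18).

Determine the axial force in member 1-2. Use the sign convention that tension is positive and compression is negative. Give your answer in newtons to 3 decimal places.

1436.360

N=4 nodes, M=5 members, R=3 reactions → 2N=8, M+R=8
member 0 (0-1): L=2.7001, (cx,cy)=(0.6500,0.7600)
member 1 (0-2): L=3.8240, (cx,cy)=(1.0000,0.0000)
member 2 (1-2): L=2.9140, (cx,cy)=(0.7100,-0.7042)
member 3 (1-3): L=3.8473, (cx,cy)=(0.9994,-0.0346)
member 4 (2-3): L=2.6147, (cx,cy)=(0.6792,0.7339)
solve A·x = −loads:
  F[0-1] = -1978.8772 N (compression)
  F[0-2] = -2599.3241 N (compression)
  F[1-2] = +1436.3600 N (tension)
  F[1-3] = +1461.3966 N (tension)
  F[2-3] = -2325.3935 N (compression)
  Rx@0 = +3885.5300 N
  Ry@0 = +1503.8715 N
  Ry@2 = +695.1985 N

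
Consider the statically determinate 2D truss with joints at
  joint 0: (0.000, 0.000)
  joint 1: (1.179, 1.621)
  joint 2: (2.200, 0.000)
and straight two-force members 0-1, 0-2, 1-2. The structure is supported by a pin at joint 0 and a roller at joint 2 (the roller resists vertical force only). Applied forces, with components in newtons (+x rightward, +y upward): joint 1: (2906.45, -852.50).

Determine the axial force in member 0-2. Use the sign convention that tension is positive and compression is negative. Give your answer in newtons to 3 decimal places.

1636.616

N=3 nodes, M=3 members, R=3 reactions → 2N=6, M+R=6
member 0 (0-1): L=2.0044, (cx,cy)=(0.5882,0.8087)
member 1 (0-2): L=2.2000, (cx,cy)=(1.0000,0.0000)
member 2 (1-2): L=1.9157, (cx,cy)=(0.5330,-0.8461)
solve A·x = −loads:
  F[0-1] = +2158.8431 N (tension)
  F[0-2] = +1636.6156 N (tension)
  F[1-2] = -3070.8515 N (compression)
  Rx@0 = -2906.4500 N
  Ry@0 = -1745.8877 N
  Ry@2 = +2598.3877 N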